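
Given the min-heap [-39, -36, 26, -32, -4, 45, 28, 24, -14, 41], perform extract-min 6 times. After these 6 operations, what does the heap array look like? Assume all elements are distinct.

extract-min #1 returns -39:
  remove root -39; move last element 41 to root → [41, -36, 26, -32, -4, 45, 28, 24, -14]
  41 vs smaller child -36 at index 1, swap → [-36, 41, 26, -32, -4, 45, 28, 24, -14]
  41 vs smaller child -32 at index 3, swap → [-36, -32, 26, 41, -4, 45, 28, 24, -14]
  41 vs smaller child -14 at index 8, swap → [-36, -32, 26, -14, -4, 45, 28, 24, 41]
extract-min #2 returns -36:
  remove root -36; move last element 41 to root → [41, -32, 26, -14, -4, 45, 28, 24]
  41 vs smaller child -32 at index 1, swap → [-32, 41, 26, -14, -4, 45, 28, 24]
  41 vs smaller child -14 at index 3, swap → [-32, -14, 26, 41, -4, 45, 28, 24]
  41 vs only child 24 at index 7, swap → [-32, -14, 26, 24, -4, 45, 28, 41]
extract-min #3 returns -32:
  remove root -32; move last element 41 to root → [41, -14, 26, 24, -4, 45, 28]
  41 vs smaller child -14 at index 1, swap → [-14, 41, 26, 24, -4, 45, 28]
  41 vs smaller child -4 at index 4, swap → [-14, -4, 26, 24, 41, 45, 28]
extract-min #4 returns -14:
  remove root -14; move last element 28 to root → [28, -4, 26, 24, 41, 45]
  28 vs smaller child -4 at index 1, swap → [-4, 28, 26, 24, 41, 45]
  28 vs smaller child 24 at index 3, swap → [-4, 24, 26, 28, 41, 45]
extract-min #5 returns -4:
  remove root -4; move last element 45 to root → [45, 24, 26, 28, 41]
  45 vs smaller child 24 at index 1, swap → [24, 45, 26, 28, 41]
  45 vs smaller child 28 at index 3, swap → [24, 28, 26, 45, 41]
extract-min #6 returns 24:
  remove root 24; move last element 41 to root → [41, 28, 26, 45]
  41 vs smaller child 26 at index 2, swap → [26, 28, 41, 45]

[26, 28, 41, 45]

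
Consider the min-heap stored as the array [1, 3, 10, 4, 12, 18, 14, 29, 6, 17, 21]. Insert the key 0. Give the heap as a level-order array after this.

append 0 at index 11 → [1, 3, 10, 4, 12, 18, 14, 29, 6, 17, 21, 0]
0 < parent 18 at index 5, swap → [1, 3, 10, 4, 12, 0, 14, 29, 6, 17, 21, 18]
0 < parent 10 at index 2, swap → [1, 3, 0, 4, 12, 10, 14, 29, 6, 17, 21, 18]
0 < parent 1 at index 0, swap → [0, 3, 1, 4, 12, 10, 14, 29, 6, 17, 21, 18]

[0, 3, 1, 4, 12, 10, 14, 29, 6, 17, 21, 18]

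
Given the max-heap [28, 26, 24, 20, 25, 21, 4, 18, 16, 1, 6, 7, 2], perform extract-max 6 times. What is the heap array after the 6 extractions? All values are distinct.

extract-max #1 returns 28:
  remove root 28; move last element 2 to root → [2, 26, 24, 20, 25, 21, 4, 18, 16, 1, 6, 7]
  2 vs larger child 26 at index 1, swap → [26, 2, 24, 20, 25, 21, 4, 18, 16, 1, 6, 7]
  2 vs larger child 25 at index 4, swap → [26, 25, 24, 20, 2, 21, 4, 18, 16, 1, 6, 7]
  2 vs larger child 6 at index 10, swap → [26, 25, 24, 20, 6, 21, 4, 18, 16, 1, 2, 7]
extract-max #2 returns 26:
  remove root 26; move last element 7 to root → [7, 25, 24, 20, 6, 21, 4, 18, 16, 1, 2]
  7 vs larger child 25 at index 1, swap → [25, 7, 24, 20, 6, 21, 4, 18, 16, 1, 2]
  7 vs larger child 20 at index 3, swap → [25, 20, 24, 7, 6, 21, 4, 18, 16, 1, 2]
  7 vs larger child 18 at index 7, swap → [25, 20, 24, 18, 6, 21, 4, 7, 16, 1, 2]
extract-max #3 returns 25:
  remove root 25; move last element 2 to root → [2, 20, 24, 18, 6, 21, 4, 7, 16, 1]
  2 vs larger child 24 at index 2, swap → [24, 20, 2, 18, 6, 21, 4, 7, 16, 1]
  2 vs larger child 21 at index 5, swap → [24, 20, 21, 18, 6, 2, 4, 7, 16, 1]
extract-max #4 returns 24:
  remove root 24; move last element 1 to root → [1, 20, 21, 18, 6, 2, 4, 7, 16]
  1 vs larger child 21 at index 2, swap → [21, 20, 1, 18, 6, 2, 4, 7, 16]
  1 vs larger child 4 at index 6, swap → [21, 20, 4, 18, 6, 2, 1, 7, 16]
extract-max #5 returns 21:
  remove root 21; move last element 16 to root → [16, 20, 4, 18, 6, 2, 1, 7]
  16 vs larger child 20 at index 1, swap → [20, 16, 4, 18, 6, 2, 1, 7]
  16 vs larger child 18 at index 3, swap → [20, 18, 4, 16, 6, 2, 1, 7]
extract-max #6 returns 20:
  remove root 20; move last element 7 to root → [7, 18, 4, 16, 6, 2, 1]
  7 vs larger child 18 at index 1, swap → [18, 7, 4, 16, 6, 2, 1]
  7 vs larger child 16 at index 3, swap → [18, 16, 4, 7, 6, 2, 1]

[18, 16, 4, 7, 6, 2, 1]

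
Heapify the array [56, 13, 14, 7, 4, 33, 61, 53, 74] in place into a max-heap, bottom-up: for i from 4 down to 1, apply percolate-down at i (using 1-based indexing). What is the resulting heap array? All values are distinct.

sift down from index 4:
  7 vs larger child 74 at index 9, swap → [56, 13, 14, 74, 4, 33, 61, 53, 7]
sift down from index 3:
  14 vs larger child 61 at index 7, swap → [56, 13, 61, 74, 4, 33, 14, 53, 7]
sift down from index 2:
  13 vs larger child 74 at index 4, swap → [56, 74, 61, 13, 4, 33, 14, 53, 7]
  13 vs larger child 53 at index 8, swap → [56, 74, 61, 53, 4, 33, 14, 13, 7]
sift down from index 1:
  56 vs larger child 74 at index 2, swap → [74, 56, 61, 53, 4, 33, 14, 13, 7]

[74, 56, 61, 53, 4, 33, 14, 13, 7]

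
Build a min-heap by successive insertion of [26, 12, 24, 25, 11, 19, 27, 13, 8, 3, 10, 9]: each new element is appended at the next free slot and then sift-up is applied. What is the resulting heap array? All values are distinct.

Insert 26:
  append 26 at index 0 → [26] (no swap needed)
Insert 12:
  append 12 at index 1 → [26, 12]
  12 < parent 26 at index 0, swap → [12, 26]
Insert 24:
  append 24 at index 2 → [12, 26, 24] (no swap needed)
Insert 25:
  append 25 at index 3 → [12, 26, 24, 25]
  25 < parent 26 at index 1, swap → [12, 25, 24, 26]
Insert 11:
  append 11 at index 4 → [12, 25, 24, 26, 11]
  11 < parent 25 at index 1, swap → [12, 11, 24, 26, 25]
  11 < parent 12 at index 0, swap → [11, 12, 24, 26, 25]
Insert 19:
  append 19 at index 5 → [11, 12, 24, 26, 25, 19]
  19 < parent 24 at index 2, swap → [11, 12, 19, 26, 25, 24]
Insert 27:
  append 27 at index 6 → [11, 12, 19, 26, 25, 24, 27] (no swap needed)
Insert 13:
  append 13 at index 7 → [11, 12, 19, 26, 25, 24, 27, 13]
  13 < parent 26 at index 3, swap → [11, 12, 19, 13, 25, 24, 27, 26]
Insert 8:
  append 8 at index 8 → [11, 12, 19, 13, 25, 24, 27, 26, 8]
  8 < parent 13 at index 3, swap → [11, 12, 19, 8, 25, 24, 27, 26, 13]
  8 < parent 12 at index 1, swap → [11, 8, 19, 12, 25, 24, 27, 26, 13]
  8 < parent 11 at index 0, swap → [8, 11, 19, 12, 25, 24, 27, 26, 13]
Insert 3:
  append 3 at index 9 → [8, 11, 19, 12, 25, 24, 27, 26, 13, 3]
  3 < parent 25 at index 4, swap → [8, 11, 19, 12, 3, 24, 27, 26, 13, 25]
  3 < parent 11 at index 1, swap → [8, 3, 19, 12, 11, 24, 27, 26, 13, 25]
  3 < parent 8 at index 0, swap → [3, 8, 19, 12, 11, 24, 27, 26, 13, 25]
Insert 10:
  append 10 at index 10 → [3, 8, 19, 12, 11, 24, 27, 26, 13, 25, 10]
  10 < parent 11 at index 4, swap → [3, 8, 19, 12, 10, 24, 27, 26, 13, 25, 11]
Insert 9:
  append 9 at index 11 → [3, 8, 19, 12, 10, 24, 27, 26, 13, 25, 11, 9]
  9 < parent 24 at index 5, swap → [3, 8, 19, 12, 10, 9, 27, 26, 13, 25, 11, 24]
  9 < parent 19 at index 2, swap → [3, 8, 9, 12, 10, 19, 27, 26, 13, 25, 11, 24]

[3, 8, 9, 12, 10, 19, 27, 26, 13, 25, 11, 24]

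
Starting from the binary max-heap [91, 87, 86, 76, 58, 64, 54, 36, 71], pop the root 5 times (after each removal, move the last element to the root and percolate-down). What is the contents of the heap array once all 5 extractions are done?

[64, 58, 36, 54]

extract-max #1 returns 91:
  remove root 91; move last element 71 to root → [71, 87, 86, 76, 58, 64, 54, 36]
  71 vs larger child 87 at index 1, swap → [87, 71, 86, 76, 58, 64, 54, 36]
  71 vs larger child 76 at index 3, swap → [87, 76, 86, 71, 58, 64, 54, 36]
extract-max #2 returns 87:
  remove root 87; move last element 36 to root → [36, 76, 86, 71, 58, 64, 54]
  36 vs larger child 86 at index 2, swap → [86, 76, 36, 71, 58, 64, 54]
  36 vs larger child 64 at index 5, swap → [86, 76, 64, 71, 58, 36, 54]
extract-max #3 returns 86:
  remove root 86; move last element 54 to root → [54, 76, 64, 71, 58, 36]
  54 vs larger child 76 at index 1, swap → [76, 54, 64, 71, 58, 36]
  54 vs larger child 71 at index 3, swap → [76, 71, 64, 54, 58, 36]
extract-max #4 returns 76:
  remove root 76; move last element 36 to root → [36, 71, 64, 54, 58]
  36 vs larger child 71 at index 1, swap → [71, 36, 64, 54, 58]
  36 vs larger child 58 at index 4, swap → [71, 58, 64, 54, 36]
extract-max #5 returns 71:
  remove root 71; move last element 36 to root → [36, 58, 64, 54]
  36 vs larger child 64 at index 2, swap → [64, 58, 36, 54]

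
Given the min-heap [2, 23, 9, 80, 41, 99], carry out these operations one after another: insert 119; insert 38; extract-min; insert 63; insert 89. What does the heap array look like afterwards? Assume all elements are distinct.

insert 119:
  append 119 at index 6 → [2, 23, 9, 80, 41, 99, 119] (no swap needed)
insert 38:
  append 38 at index 7 → [2, 23, 9, 80, 41, 99, 119, 38]
  38 < parent 80 at index 3, swap → [2, 23, 9, 38, 41, 99, 119, 80]
extract-min → returns 2:
  remove root 2; move last element 80 to root → [80, 23, 9, 38, 41, 99, 119]
  80 vs smaller child 9 at index 2, swap → [9, 23, 80, 38, 41, 99, 119]
insert 63:
  append 63 at index 7 → [9, 23, 80, 38, 41, 99, 119, 63] (no swap needed)
insert 89:
  append 89 at index 8 → [9, 23, 80, 38, 41, 99, 119, 63, 89] (no swap needed)

[9, 23, 80, 38, 41, 99, 119, 63, 89]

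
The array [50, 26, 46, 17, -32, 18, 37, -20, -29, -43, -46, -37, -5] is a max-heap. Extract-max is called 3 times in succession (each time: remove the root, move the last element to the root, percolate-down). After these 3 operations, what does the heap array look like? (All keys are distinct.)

extract-max #1 returns 50:
  remove root 50; move last element -5 to root → [-5, 26, 46, 17, -32, 18, 37, -20, -29, -43, -46, -37]
  -5 vs larger child 46 at index 2, swap → [46, 26, -5, 17, -32, 18, 37, -20, -29, -43, -46, -37]
  -5 vs larger child 37 at index 6, swap → [46, 26, 37, 17, -32, 18, -5, -20, -29, -43, -46, -37]
extract-max #2 returns 46:
  remove root 46; move last element -37 to root → [-37, 26, 37, 17, -32, 18, -5, -20, -29, -43, -46]
  -37 vs larger child 37 at index 2, swap → [37, 26, -37, 17, -32, 18, -5, -20, -29, -43, -46]
  -37 vs larger child 18 at index 5, swap → [37, 26, 18, 17, -32, -37, -5, -20, -29, -43, -46]
extract-max #3 returns 37:
  remove root 37; move last element -46 to root → [-46, 26, 18, 17, -32, -37, -5, -20, -29, -43]
  -46 vs larger child 26 at index 1, swap → [26, -46, 18, 17, -32, -37, -5, -20, -29, -43]
  -46 vs larger child 17 at index 3, swap → [26, 17, 18, -46, -32, -37, -5, -20, -29, -43]
  -46 vs larger child -20 at index 7, swap → [26, 17, 18, -20, -32, -37, -5, -46, -29, -43]

[26, 17, 18, -20, -32, -37, -5, -46, -29, -43]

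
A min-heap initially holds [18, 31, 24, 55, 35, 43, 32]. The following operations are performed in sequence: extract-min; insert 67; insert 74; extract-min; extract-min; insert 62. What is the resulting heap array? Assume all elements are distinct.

extract-min → returns 18:
  remove root 18; move last element 32 to root → [32, 31, 24, 55, 35, 43]
  32 vs smaller child 24 at index 2, swap → [24, 31, 32, 55, 35, 43]
insert 67:
  append 67 at index 6 → [24, 31, 32, 55, 35, 43, 67] (no swap needed)
insert 74:
  append 74 at index 7 → [24, 31, 32, 55, 35, 43, 67, 74] (no swap needed)
extract-min → returns 24:
  remove root 24; move last element 74 to root → [74, 31, 32, 55, 35, 43, 67]
  74 vs smaller child 31 at index 1, swap → [31, 74, 32, 55, 35, 43, 67]
  74 vs smaller child 35 at index 4, swap → [31, 35, 32, 55, 74, 43, 67]
extract-min → returns 31:
  remove root 31; move last element 67 to root → [67, 35, 32, 55, 74, 43]
  67 vs smaller child 32 at index 2, swap → [32, 35, 67, 55, 74, 43]
  67 vs only child 43 at index 5, swap → [32, 35, 43, 55, 74, 67]
insert 62:
  append 62 at index 6 → [32, 35, 43, 55, 74, 67, 62] (no swap needed)

[32, 35, 43, 55, 74, 67, 62]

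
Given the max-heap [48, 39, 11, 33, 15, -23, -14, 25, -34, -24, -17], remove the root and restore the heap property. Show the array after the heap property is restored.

[39, 33, 11, 25, 15, -23, -14, -17, -34, -24]

remove root 48; move last element -17 to root → [-17, 39, 11, 33, 15, -23, -14, 25, -34, -24]
-17 vs larger child 39 at index 1, swap → [39, -17, 11, 33, 15, -23, -14, 25, -34, -24]
-17 vs larger child 33 at index 3, swap → [39, 33, 11, -17, 15, -23, -14, 25, -34, -24]
-17 vs larger child 25 at index 7, swap → [39, 33, 11, 25, 15, -23, -14, -17, -34, -24]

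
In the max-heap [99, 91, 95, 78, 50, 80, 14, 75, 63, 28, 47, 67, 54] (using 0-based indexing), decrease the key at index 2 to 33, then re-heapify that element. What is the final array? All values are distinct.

[99, 91, 80, 78, 50, 67, 14, 75, 63, 28, 47, 33, 54]

set index 2 from 95 to 33 → [99, 91, 33, 78, 50, 80, 14, 75, 63, 28, 47, 67, 54]
33 vs larger child 80 at index 5, swap → [99, 91, 80, 78, 50, 33, 14, 75, 63, 28, 47, 67, 54]
33 vs larger child 67 at index 11, swap → [99, 91, 80, 78, 50, 67, 14, 75, 63, 28, 47, 33, 54]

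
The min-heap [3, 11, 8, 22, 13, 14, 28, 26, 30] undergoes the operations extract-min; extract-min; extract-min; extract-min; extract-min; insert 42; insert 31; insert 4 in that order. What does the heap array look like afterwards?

extract-min → returns 3:
  remove root 3; move last element 30 to root → [30, 11, 8, 22, 13, 14, 28, 26]
  30 vs smaller child 8 at index 2, swap → [8, 11, 30, 22, 13, 14, 28, 26]
  30 vs smaller child 14 at index 5, swap → [8, 11, 14, 22, 13, 30, 28, 26]
extract-min → returns 8:
  remove root 8; move last element 26 to root → [26, 11, 14, 22, 13, 30, 28]
  26 vs smaller child 11 at index 1, swap → [11, 26, 14, 22, 13, 30, 28]
  26 vs smaller child 13 at index 4, swap → [11, 13, 14, 22, 26, 30, 28]
extract-min → returns 11:
  remove root 11; move last element 28 to root → [28, 13, 14, 22, 26, 30]
  28 vs smaller child 13 at index 1, swap → [13, 28, 14, 22, 26, 30]
  28 vs smaller child 22 at index 3, swap → [13, 22, 14, 28, 26, 30]
extract-min → returns 13:
  remove root 13; move last element 30 to root → [30, 22, 14, 28, 26]
  30 vs smaller child 14 at index 2, swap → [14, 22, 30, 28, 26]
extract-min → returns 14:
  remove root 14; move last element 26 to root → [26, 22, 30, 28]
  26 vs smaller child 22 at index 1, swap → [22, 26, 30, 28]
insert 42:
  append 42 at index 4 → [22, 26, 30, 28, 42] (no swap needed)
insert 31:
  append 31 at index 5 → [22, 26, 30, 28, 42, 31] (no swap needed)
insert 4:
  append 4 at index 6 → [22, 26, 30, 28, 42, 31, 4]
  4 < parent 30 at index 2, swap → [22, 26, 4, 28, 42, 31, 30]
  4 < parent 22 at index 0, swap → [4, 26, 22, 28, 42, 31, 30]

[4, 26, 22, 28, 42, 31, 30]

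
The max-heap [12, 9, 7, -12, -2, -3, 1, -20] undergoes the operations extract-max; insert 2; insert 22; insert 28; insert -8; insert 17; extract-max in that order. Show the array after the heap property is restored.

extract-max → returns 12:
  remove root 12; move last element -20 to root → [-20, 9, 7, -12, -2, -3, 1]
  -20 vs larger child 9 at index 1, swap → [9, -20, 7, -12, -2, -3, 1]
  -20 vs larger child -2 at index 4, swap → [9, -2, 7, -12, -20, -3, 1]
insert 2:
  append 2 at index 7 → [9, -2, 7, -12, -20, -3, 1, 2]
  2 > parent -12 at index 3, swap → [9, -2, 7, 2, -20, -3, 1, -12]
  2 > parent -2 at index 1, swap → [9, 2, 7, -2, -20, -3, 1, -12]
insert 22:
  append 22 at index 8 → [9, 2, 7, -2, -20, -3, 1, -12, 22]
  22 > parent -2 at index 3, swap → [9, 2, 7, 22, -20, -3, 1, -12, -2]
  22 > parent 2 at index 1, swap → [9, 22, 7, 2, -20, -3, 1, -12, -2]
  22 > parent 9 at index 0, swap → [22, 9, 7, 2, -20, -3, 1, -12, -2]
insert 28:
  append 28 at index 9 → [22, 9, 7, 2, -20, -3, 1, -12, -2, 28]
  28 > parent -20 at index 4, swap → [22, 9, 7, 2, 28, -3, 1, -12, -2, -20]
  28 > parent 9 at index 1, swap → [22, 28, 7, 2, 9, -3, 1, -12, -2, -20]
  28 > parent 22 at index 0, swap → [28, 22, 7, 2, 9, -3, 1, -12, -2, -20]
insert -8:
  append -8 at index 10 → [28, 22, 7, 2, 9, -3, 1, -12, -2, -20, -8] (no swap needed)
insert 17:
  append 17 at index 11 → [28, 22, 7, 2, 9, -3, 1, -12, -2, -20, -8, 17]
  17 > parent -3 at index 5, swap → [28, 22, 7, 2, 9, 17, 1, -12, -2, -20, -8, -3]
  17 > parent 7 at index 2, swap → [28, 22, 17, 2, 9, 7, 1, -12, -2, -20, -8, -3]
extract-max → returns 28:
  remove root 28; move last element -3 to root → [-3, 22, 17, 2, 9, 7, 1, -12, -2, -20, -8]
  -3 vs larger child 22 at index 1, swap → [22, -3, 17, 2, 9, 7, 1, -12, -2, -20, -8]
  -3 vs larger child 9 at index 4, swap → [22, 9, 17, 2, -3, 7, 1, -12, -2, -20, -8]

[22, 9, 17, 2, -3, 7, 1, -12, -2, -20, -8]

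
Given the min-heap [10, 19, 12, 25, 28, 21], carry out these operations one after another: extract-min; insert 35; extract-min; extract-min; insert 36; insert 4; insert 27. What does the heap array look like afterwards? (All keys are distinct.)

[4, 25, 21, 35, 36, 28, 27]

extract-min → returns 10:
  remove root 10; move last element 21 to root → [21, 19, 12, 25, 28]
  21 vs smaller child 12 at index 2, swap → [12, 19, 21, 25, 28]
insert 35:
  append 35 at index 5 → [12, 19, 21, 25, 28, 35] (no swap needed)
extract-min → returns 12:
  remove root 12; move last element 35 to root → [35, 19, 21, 25, 28]
  35 vs smaller child 19 at index 1, swap → [19, 35, 21, 25, 28]
  35 vs smaller child 25 at index 3, swap → [19, 25, 21, 35, 28]
extract-min → returns 19:
  remove root 19; move last element 28 to root → [28, 25, 21, 35]
  28 vs smaller child 21 at index 2, swap → [21, 25, 28, 35]
insert 36:
  append 36 at index 4 → [21, 25, 28, 35, 36] (no swap needed)
insert 4:
  append 4 at index 5 → [21, 25, 28, 35, 36, 4]
  4 < parent 28 at index 2, swap → [21, 25, 4, 35, 36, 28]
  4 < parent 21 at index 0, swap → [4, 25, 21, 35, 36, 28]
insert 27:
  append 27 at index 6 → [4, 25, 21, 35, 36, 28, 27] (no swap needed)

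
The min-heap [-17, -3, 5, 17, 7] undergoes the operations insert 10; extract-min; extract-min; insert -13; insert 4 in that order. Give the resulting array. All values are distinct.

[-13, 5, 4, 17, 7, 10]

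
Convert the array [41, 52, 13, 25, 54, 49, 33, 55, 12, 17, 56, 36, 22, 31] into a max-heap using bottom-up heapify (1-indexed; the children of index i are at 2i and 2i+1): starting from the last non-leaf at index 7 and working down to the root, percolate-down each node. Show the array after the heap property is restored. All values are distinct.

sift down from index 7: already satisfies heap property
sift down from index 6: already satisfies heap property
sift down from index 5:
  54 vs larger child 56 at index 11, swap → [41, 52, 13, 25, 56, 49, 33, 55, 12, 17, 54, 36, 22, 31]
sift down from index 4:
  25 vs larger child 55 at index 8, swap → [41, 52, 13, 55, 56, 49, 33, 25, 12, 17, 54, 36, 22, 31]
sift down from index 3:
  13 vs larger child 49 at index 6, swap → [41, 52, 49, 55, 56, 13, 33, 25, 12, 17, 54, 36, 22, 31]
  13 vs larger child 36 at index 12, swap → [41, 52, 49, 55, 56, 36, 33, 25, 12, 17, 54, 13, 22, 31]
sift down from index 2:
  52 vs larger child 56 at index 5, swap → [41, 56, 49, 55, 52, 36, 33, 25, 12, 17, 54, 13, 22, 31]
  52 vs larger child 54 at index 11, swap → [41, 56, 49, 55, 54, 36, 33, 25, 12, 17, 52, 13, 22, 31]
sift down from index 1:
  41 vs larger child 56 at index 2, swap → [56, 41, 49, 55, 54, 36, 33, 25, 12, 17, 52, 13, 22, 31]
  41 vs larger child 55 at index 4, swap → [56, 55, 49, 41, 54, 36, 33, 25, 12, 17, 52, 13, 22, 31]

[56, 55, 49, 41, 54, 36, 33, 25, 12, 17, 52, 13, 22, 31]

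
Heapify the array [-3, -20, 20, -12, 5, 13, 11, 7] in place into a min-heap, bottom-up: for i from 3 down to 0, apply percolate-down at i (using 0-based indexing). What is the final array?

[-20, -12, 11, -3, 5, 13, 20, 7]

sift down from index 3: already satisfies heap property
sift down from index 2:
  20 vs smaller child 11 at index 6, swap → [-3, -20, 11, -12, 5, 13, 20, 7]
sift down from index 1: already satisfies heap property
sift down from index 0:
  -3 vs smaller child -20 at index 1, swap → [-20, -3, 11, -12, 5, 13, 20, 7]
  -3 vs smaller child -12 at index 3, swap → [-20, -12, 11, -3, 5, 13, 20, 7]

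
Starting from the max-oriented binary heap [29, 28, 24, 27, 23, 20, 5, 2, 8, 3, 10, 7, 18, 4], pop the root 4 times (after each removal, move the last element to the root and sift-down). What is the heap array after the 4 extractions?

[23, 18, 20, 8, 10, 7, 5, 2, 4, 3]

extract-max #1 returns 29:
  remove root 29; move last element 4 to root → [4, 28, 24, 27, 23, 20, 5, 2, 8, 3, 10, 7, 18]
  4 vs larger child 28 at index 1, swap → [28, 4, 24, 27, 23, 20, 5, 2, 8, 3, 10, 7, 18]
  4 vs larger child 27 at index 3, swap → [28, 27, 24, 4, 23, 20, 5, 2, 8, 3, 10, 7, 18]
  4 vs larger child 8 at index 8, swap → [28, 27, 24, 8, 23, 20, 5, 2, 4, 3, 10, 7, 18]
extract-max #2 returns 28:
  remove root 28; move last element 18 to root → [18, 27, 24, 8, 23, 20, 5, 2, 4, 3, 10, 7]
  18 vs larger child 27 at index 1, swap → [27, 18, 24, 8, 23, 20, 5, 2, 4, 3, 10, 7]
  18 vs larger child 23 at index 4, swap → [27, 23, 24, 8, 18, 20, 5, 2, 4, 3, 10, 7]
extract-max #3 returns 27:
  remove root 27; move last element 7 to root → [7, 23, 24, 8, 18, 20, 5, 2, 4, 3, 10]
  7 vs larger child 24 at index 2, swap → [24, 23, 7, 8, 18, 20, 5, 2, 4, 3, 10]
  7 vs larger child 20 at index 5, swap → [24, 23, 20, 8, 18, 7, 5, 2, 4, 3, 10]
extract-max #4 returns 24:
  remove root 24; move last element 10 to root → [10, 23, 20, 8, 18, 7, 5, 2, 4, 3]
  10 vs larger child 23 at index 1, swap → [23, 10, 20, 8, 18, 7, 5, 2, 4, 3]
  10 vs larger child 18 at index 4, swap → [23, 18, 20, 8, 10, 7, 5, 2, 4, 3]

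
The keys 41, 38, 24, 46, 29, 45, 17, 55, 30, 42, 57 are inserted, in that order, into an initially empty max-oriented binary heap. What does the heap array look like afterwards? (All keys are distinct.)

[57, 55, 45, 41, 46, 24, 17, 38, 30, 29, 42]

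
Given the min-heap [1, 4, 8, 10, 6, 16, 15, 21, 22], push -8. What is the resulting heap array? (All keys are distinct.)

append -8 at index 9 → [1, 4, 8, 10, 6, 16, 15, 21, 22, -8]
-8 < parent 6 at index 4, swap → [1, 4, 8, 10, -8, 16, 15, 21, 22, 6]
-8 < parent 4 at index 1, swap → [1, -8, 8, 10, 4, 16, 15, 21, 22, 6]
-8 < parent 1 at index 0, swap → [-8, 1, 8, 10, 4, 16, 15, 21, 22, 6]

[-8, 1, 8, 10, 4, 16, 15, 21, 22, 6]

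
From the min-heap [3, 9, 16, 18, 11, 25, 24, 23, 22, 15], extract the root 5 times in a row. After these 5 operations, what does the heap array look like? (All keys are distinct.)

extract-min #1 returns 3:
  remove root 3; move last element 15 to root → [15, 9, 16, 18, 11, 25, 24, 23, 22]
  15 vs smaller child 9 at index 1, swap → [9, 15, 16, 18, 11, 25, 24, 23, 22]
  15 vs smaller child 11 at index 4, swap → [9, 11, 16, 18, 15, 25, 24, 23, 22]
extract-min #2 returns 9:
  remove root 9; move last element 22 to root → [22, 11, 16, 18, 15, 25, 24, 23]
  22 vs smaller child 11 at index 1, swap → [11, 22, 16, 18, 15, 25, 24, 23]
  22 vs smaller child 15 at index 4, swap → [11, 15, 16, 18, 22, 25, 24, 23]
extract-min #3 returns 11:
  remove root 11; move last element 23 to root → [23, 15, 16, 18, 22, 25, 24]
  23 vs smaller child 15 at index 1, swap → [15, 23, 16, 18, 22, 25, 24]
  23 vs smaller child 18 at index 3, swap → [15, 18, 16, 23, 22, 25, 24]
extract-min #4 returns 15:
  remove root 15; move last element 24 to root → [24, 18, 16, 23, 22, 25]
  24 vs smaller child 16 at index 2, swap → [16, 18, 24, 23, 22, 25]
extract-min #5 returns 16:
  remove root 16; move last element 25 to root → [25, 18, 24, 23, 22]
  25 vs smaller child 18 at index 1, swap → [18, 25, 24, 23, 22]
  25 vs smaller child 22 at index 4, swap → [18, 22, 24, 23, 25]

[18, 22, 24, 23, 25]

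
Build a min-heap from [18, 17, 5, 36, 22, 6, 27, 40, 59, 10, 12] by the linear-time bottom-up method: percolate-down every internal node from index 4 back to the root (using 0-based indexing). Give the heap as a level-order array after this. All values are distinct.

[5, 10, 6, 36, 12, 18, 27, 40, 59, 22, 17]

sift down from index 4:
  22 vs smaller child 10 at index 9, swap → [18, 17, 5, 36, 10, 6, 27, 40, 59, 22, 12]
sift down from index 3: already satisfies heap property
sift down from index 2: already satisfies heap property
sift down from index 1:
  17 vs smaller child 10 at index 4, swap → [18, 10, 5, 36, 17, 6, 27, 40, 59, 22, 12]
  17 vs smaller child 12 at index 10, swap → [18, 10, 5, 36, 12, 6, 27, 40, 59, 22, 17]
sift down from index 0:
  18 vs smaller child 5 at index 2, swap → [5, 10, 18, 36, 12, 6, 27, 40, 59, 22, 17]
  18 vs smaller child 6 at index 5, swap → [5, 10, 6, 36, 12, 18, 27, 40, 59, 22, 17]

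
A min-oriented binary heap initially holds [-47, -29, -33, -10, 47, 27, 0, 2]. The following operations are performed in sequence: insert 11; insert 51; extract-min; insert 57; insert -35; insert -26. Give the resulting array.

insert 11:
  append 11 at index 8 → [-47, -29, -33, -10, 47, 27, 0, 2, 11] (no swap needed)
insert 51:
  append 51 at index 9 → [-47, -29, -33, -10, 47, 27, 0, 2, 11, 51] (no swap needed)
extract-min → returns -47:
  remove root -47; move last element 51 to root → [51, -29, -33, -10, 47, 27, 0, 2, 11]
  51 vs smaller child -33 at index 2, swap → [-33, -29, 51, -10, 47, 27, 0, 2, 11]
  51 vs smaller child 0 at index 6, swap → [-33, -29, 0, -10, 47, 27, 51, 2, 11]
insert 57:
  append 57 at index 9 → [-33, -29, 0, -10, 47, 27, 51, 2, 11, 57] (no swap needed)
insert -35:
  append -35 at index 10 → [-33, -29, 0, -10, 47, 27, 51, 2, 11, 57, -35]
  -35 < parent 47 at index 4, swap → [-33, -29, 0, -10, -35, 27, 51, 2, 11, 57, 47]
  -35 < parent -29 at index 1, swap → [-33, -35, 0, -10, -29, 27, 51, 2, 11, 57, 47]
  -35 < parent -33 at index 0, swap → [-35, -33, 0, -10, -29, 27, 51, 2, 11, 57, 47]
insert -26:
  append -26 at index 11 → [-35, -33, 0, -10, -29, 27, 51, 2, 11, 57, 47, -26]
  -26 < parent 27 at index 5, swap → [-35, -33, 0, -10, -29, -26, 51, 2, 11, 57, 47, 27]
  -26 < parent 0 at index 2, swap → [-35, -33, -26, -10, -29, 0, 51, 2, 11, 57, 47, 27]

[-35, -33, -26, -10, -29, 0, 51, 2, 11, 57, 47, 27]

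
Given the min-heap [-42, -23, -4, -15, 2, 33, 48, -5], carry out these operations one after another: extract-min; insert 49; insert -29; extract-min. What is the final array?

[-23, -15, -4, -5, 2, 33, 48, 49]

extract-min → returns -42:
  remove root -42; move last element -5 to root → [-5, -23, -4, -15, 2, 33, 48]
  -5 vs smaller child -23 at index 1, swap → [-23, -5, -4, -15, 2, 33, 48]
  -5 vs smaller child -15 at index 3, swap → [-23, -15, -4, -5, 2, 33, 48]
insert 49:
  append 49 at index 7 → [-23, -15, -4, -5, 2, 33, 48, 49] (no swap needed)
insert -29:
  append -29 at index 8 → [-23, -15, -4, -5, 2, 33, 48, 49, -29]
  -29 < parent -5 at index 3, swap → [-23, -15, -4, -29, 2, 33, 48, 49, -5]
  -29 < parent -15 at index 1, swap → [-23, -29, -4, -15, 2, 33, 48, 49, -5]
  -29 < parent -23 at index 0, swap → [-29, -23, -4, -15, 2, 33, 48, 49, -5]
extract-min → returns -29:
  remove root -29; move last element -5 to root → [-5, -23, -4, -15, 2, 33, 48, 49]
  -5 vs smaller child -23 at index 1, swap → [-23, -5, -4, -15, 2, 33, 48, 49]
  -5 vs smaller child -15 at index 3, swap → [-23, -15, -4, -5, 2, 33, 48, 49]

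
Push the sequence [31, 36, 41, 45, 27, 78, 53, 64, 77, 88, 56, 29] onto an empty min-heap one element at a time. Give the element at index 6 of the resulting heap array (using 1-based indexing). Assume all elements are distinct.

41

Insert 31:
  append 31 at index 1 → [31] (no swap needed)
Insert 36:
  append 36 at index 2 → [31, 36] (no swap needed)
Insert 41:
  append 41 at index 3 → [31, 36, 41] (no swap needed)
Insert 45:
  append 45 at index 4 → [31, 36, 41, 45] (no swap needed)
Insert 27:
  append 27 at index 5 → [31, 36, 41, 45, 27]
  27 < parent 36 at index 2, swap → [31, 27, 41, 45, 36]
  27 < parent 31 at index 1, swap → [27, 31, 41, 45, 36]
Insert 78:
  append 78 at index 6 → [27, 31, 41, 45, 36, 78] (no swap needed)
Insert 53:
  append 53 at index 7 → [27, 31, 41, 45, 36, 78, 53] (no swap needed)
Insert 64:
  append 64 at index 8 → [27, 31, 41, 45, 36, 78, 53, 64] (no swap needed)
Insert 77:
  append 77 at index 9 → [27, 31, 41, 45, 36, 78, 53, 64, 77] (no swap needed)
Insert 88:
  append 88 at index 10 → [27, 31, 41, 45, 36, 78, 53, 64, 77, 88] (no swap needed)
Insert 56:
  append 56 at index 11 → [27, 31, 41, 45, 36, 78, 53, 64, 77, 88, 56] (no swap needed)
Insert 29:
  append 29 at index 12 → [27, 31, 41, 45, 36, 78, 53, 64, 77, 88, 56, 29]
  29 < parent 78 at index 6, swap → [27, 31, 41, 45, 36, 29, 53, 64, 77, 88, 56, 78]
  29 < parent 41 at index 3, swap → [27, 31, 29, 45, 36, 41, 53, 64, 77, 88, 56, 78]
resulting array: [27, 31, 29, 45, 36, 41, 53, 64, 77, 88, 56, 78]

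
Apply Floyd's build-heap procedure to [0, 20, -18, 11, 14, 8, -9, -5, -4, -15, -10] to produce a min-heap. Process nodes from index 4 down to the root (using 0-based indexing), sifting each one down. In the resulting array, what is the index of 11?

sift down from index 4:
  14 vs smaller child -15 at index 9, swap → [0, 20, -18, 11, -15, 8, -9, -5, -4, 14, -10]
sift down from index 3:
  11 vs smaller child -5 at index 7, swap → [0, 20, -18, -5, -15, 8, -9, 11, -4, 14, -10]
sift down from index 2: already satisfies heap property
sift down from index 1:
  20 vs smaller child -15 at index 4, swap → [0, -15, -18, -5, 20, 8, -9, 11, -4, 14, -10]
  20 vs smaller child -10 at index 10, swap → [0, -15, -18, -5, -10, 8, -9, 11, -4, 14, 20]
sift down from index 0:
  0 vs smaller child -18 at index 2, swap → [-18, -15, 0, -5, -10, 8, -9, 11, -4, 14, 20]
  0 vs smaller child -9 at index 6, swap → [-18, -15, -9, -5, -10, 8, 0, 11, -4, 14, 20]
resulting array: [-18, -15, -9, -5, -10, 8, 0, 11, -4, 14, 20]

7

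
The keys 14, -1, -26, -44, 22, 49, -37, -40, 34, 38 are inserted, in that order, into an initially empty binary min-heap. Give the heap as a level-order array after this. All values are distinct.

[-44, -40, -37, -26, 22, 49, -1, 14, 34, 38]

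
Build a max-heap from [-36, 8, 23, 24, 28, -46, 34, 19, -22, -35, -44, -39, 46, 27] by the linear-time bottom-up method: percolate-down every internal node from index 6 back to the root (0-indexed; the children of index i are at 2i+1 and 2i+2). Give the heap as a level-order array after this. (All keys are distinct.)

[46, 28, 34, 24, 8, 23, 27, 19, -22, -35, -44, -39, -46, -36]

sift down from index 6: already satisfies heap property
sift down from index 5:
  -46 vs larger child 46 at index 12, swap → [-36, 8, 23, 24, 28, 46, 34, 19, -22, -35, -44, -39, -46, 27]
sift down from index 4: already satisfies heap property
sift down from index 3: already satisfies heap property
sift down from index 2:
  23 vs larger child 46 at index 5, swap → [-36, 8, 46, 24, 28, 23, 34, 19, -22, -35, -44, -39, -46, 27]
sift down from index 1:
  8 vs larger child 28 at index 4, swap → [-36, 28, 46, 24, 8, 23, 34, 19, -22, -35, -44, -39, -46, 27]
sift down from index 0:
  -36 vs larger child 46 at index 2, swap → [46, 28, -36, 24, 8, 23, 34, 19, -22, -35, -44, -39, -46, 27]
  -36 vs larger child 34 at index 6, swap → [46, 28, 34, 24, 8, 23, -36, 19, -22, -35, -44, -39, -46, 27]
  -36 vs only child 27 at index 13, swap → [46, 28, 34, 24, 8, 23, 27, 19, -22, -35, -44, -39, -46, -36]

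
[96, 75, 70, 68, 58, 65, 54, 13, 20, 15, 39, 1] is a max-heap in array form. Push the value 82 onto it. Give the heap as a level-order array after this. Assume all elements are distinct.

append 82 at index 12 → [96, 75, 70, 68, 58, 65, 54, 13, 20, 15, 39, 1, 82]
82 > parent 65 at index 5, swap → [96, 75, 70, 68, 58, 82, 54, 13, 20, 15, 39, 1, 65]
82 > parent 70 at index 2, swap → [96, 75, 82, 68, 58, 70, 54, 13, 20, 15, 39, 1, 65]

[96, 75, 82, 68, 58, 70, 54, 13, 20, 15, 39, 1, 65]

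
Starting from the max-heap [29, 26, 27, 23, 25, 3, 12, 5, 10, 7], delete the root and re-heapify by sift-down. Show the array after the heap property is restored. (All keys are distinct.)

[27, 26, 12, 23, 25, 3, 7, 5, 10]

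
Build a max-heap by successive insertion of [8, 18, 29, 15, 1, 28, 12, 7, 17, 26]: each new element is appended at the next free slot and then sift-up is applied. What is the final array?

Insert 8:
  append 8 at index 0 → [8] (no swap needed)
Insert 18:
  append 18 at index 1 → [8, 18]
  18 > parent 8 at index 0, swap → [18, 8]
Insert 29:
  append 29 at index 2 → [18, 8, 29]
  29 > parent 18 at index 0, swap → [29, 8, 18]
Insert 15:
  append 15 at index 3 → [29, 8, 18, 15]
  15 > parent 8 at index 1, swap → [29, 15, 18, 8]
Insert 1:
  append 1 at index 4 → [29, 15, 18, 8, 1] (no swap needed)
Insert 28:
  append 28 at index 5 → [29, 15, 18, 8, 1, 28]
  28 > parent 18 at index 2, swap → [29, 15, 28, 8, 1, 18]
Insert 12:
  append 12 at index 6 → [29, 15, 28, 8, 1, 18, 12] (no swap needed)
Insert 7:
  append 7 at index 7 → [29, 15, 28, 8, 1, 18, 12, 7] (no swap needed)
Insert 17:
  append 17 at index 8 → [29, 15, 28, 8, 1, 18, 12, 7, 17]
  17 > parent 8 at index 3, swap → [29, 15, 28, 17, 1, 18, 12, 7, 8]
  17 > parent 15 at index 1, swap → [29, 17, 28, 15, 1, 18, 12, 7, 8]
Insert 26:
  append 26 at index 9 → [29, 17, 28, 15, 1, 18, 12, 7, 8, 26]
  26 > parent 1 at index 4, swap → [29, 17, 28, 15, 26, 18, 12, 7, 8, 1]
  26 > parent 17 at index 1, swap → [29, 26, 28, 15, 17, 18, 12, 7, 8, 1]

[29, 26, 28, 15, 17, 18, 12, 7, 8, 1]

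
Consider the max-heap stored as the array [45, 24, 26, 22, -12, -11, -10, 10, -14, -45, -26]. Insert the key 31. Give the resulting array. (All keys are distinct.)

[45, 24, 31, 22, -12, 26, -10, 10, -14, -45, -26, -11]

append 31 at index 11 → [45, 24, 26, 22, -12, -11, -10, 10, -14, -45, -26, 31]
31 > parent -11 at index 5, swap → [45, 24, 26, 22, -12, 31, -10, 10, -14, -45, -26, -11]
31 > parent 26 at index 2, swap → [45, 24, 31, 22, -12, 26, -10, 10, -14, -45, -26, -11]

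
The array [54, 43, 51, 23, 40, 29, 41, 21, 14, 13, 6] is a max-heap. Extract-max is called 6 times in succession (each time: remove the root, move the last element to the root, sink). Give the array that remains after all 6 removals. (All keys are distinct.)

[23, 21, 14, 6, 13]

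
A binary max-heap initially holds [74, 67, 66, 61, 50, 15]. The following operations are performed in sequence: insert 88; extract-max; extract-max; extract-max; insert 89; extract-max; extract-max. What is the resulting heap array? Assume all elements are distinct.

[61, 15, 50]

insert 88:
  append 88 at index 6 → [74, 67, 66, 61, 50, 15, 88]
  88 > parent 66 at index 2, swap → [74, 67, 88, 61, 50, 15, 66]
  88 > parent 74 at index 0, swap → [88, 67, 74, 61, 50, 15, 66]
extract-max → returns 88:
  remove root 88; move last element 66 to root → [66, 67, 74, 61, 50, 15]
  66 vs larger child 74 at index 2, swap → [74, 67, 66, 61, 50, 15]
extract-max → returns 74:
  remove root 74; move last element 15 to root → [15, 67, 66, 61, 50]
  15 vs larger child 67 at index 1, swap → [67, 15, 66, 61, 50]
  15 vs larger child 61 at index 3, swap → [67, 61, 66, 15, 50]
extract-max → returns 67:
  remove root 67; move last element 50 to root → [50, 61, 66, 15]
  50 vs larger child 66 at index 2, swap → [66, 61, 50, 15]
insert 89:
  append 89 at index 4 → [66, 61, 50, 15, 89]
  89 > parent 61 at index 1, swap → [66, 89, 50, 15, 61]
  89 > parent 66 at index 0, swap → [89, 66, 50, 15, 61]
extract-max → returns 89:
  remove root 89; move last element 61 to root → [61, 66, 50, 15]
  61 vs larger child 66 at index 1, swap → [66, 61, 50, 15]
extract-max → returns 66:
  remove root 66; move last element 15 to root → [15, 61, 50]
  15 vs larger child 61 at index 1, swap → [61, 15, 50]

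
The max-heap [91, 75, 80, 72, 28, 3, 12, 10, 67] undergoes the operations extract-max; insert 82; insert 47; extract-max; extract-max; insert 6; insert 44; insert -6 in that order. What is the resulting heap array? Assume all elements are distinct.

[75, 72, 67, 28, 47, 3, 12, 10, 6, 44, -6]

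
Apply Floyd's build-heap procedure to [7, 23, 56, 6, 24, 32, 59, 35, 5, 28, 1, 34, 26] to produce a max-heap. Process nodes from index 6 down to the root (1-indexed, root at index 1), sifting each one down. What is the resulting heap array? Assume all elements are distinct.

sift down from index 6:
  32 vs larger child 34 at index 12, swap → [7, 23, 56, 6, 24, 34, 59, 35, 5, 28, 1, 32, 26]
sift down from index 5:
  24 vs larger child 28 at index 10, swap → [7, 23, 56, 6, 28, 34, 59, 35, 5, 24, 1, 32, 26]
sift down from index 4:
  6 vs larger child 35 at index 8, swap → [7, 23, 56, 35, 28, 34, 59, 6, 5, 24, 1, 32, 26]
sift down from index 3:
  56 vs larger child 59 at index 7, swap → [7, 23, 59, 35, 28, 34, 56, 6, 5, 24, 1, 32, 26]
sift down from index 2:
  23 vs larger child 35 at index 4, swap → [7, 35, 59, 23, 28, 34, 56, 6, 5, 24, 1, 32, 26]
sift down from index 1:
  7 vs larger child 59 at index 3, swap → [59, 35, 7, 23, 28, 34, 56, 6, 5, 24, 1, 32, 26]
  7 vs larger child 56 at index 7, swap → [59, 35, 56, 23, 28, 34, 7, 6, 5, 24, 1, 32, 26]

[59, 35, 56, 23, 28, 34, 7, 6, 5, 24, 1, 32, 26]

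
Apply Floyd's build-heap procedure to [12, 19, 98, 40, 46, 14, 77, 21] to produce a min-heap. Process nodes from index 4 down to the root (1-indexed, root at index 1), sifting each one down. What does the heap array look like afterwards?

sift down from index 4:
  40 vs only child 21 at index 8, swap → [12, 19, 98, 21, 46, 14, 77, 40]
sift down from index 3:
  98 vs smaller child 14 at index 6, swap → [12, 19, 14, 21, 46, 98, 77, 40]
sift down from index 2: already satisfies heap property
sift down from index 1: already satisfies heap property

[12, 19, 14, 21, 46, 98, 77, 40]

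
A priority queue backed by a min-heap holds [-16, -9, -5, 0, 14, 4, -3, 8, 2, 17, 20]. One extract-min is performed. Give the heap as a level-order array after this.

[-9, 0, -5, 2, 14, 4, -3, 8, 20, 17]

remove root -16; move last element 20 to root → [20, -9, -5, 0, 14, 4, -3, 8, 2, 17]
20 vs smaller child -9 at index 1, swap → [-9, 20, -5, 0, 14, 4, -3, 8, 2, 17]
20 vs smaller child 0 at index 3, swap → [-9, 0, -5, 20, 14, 4, -3, 8, 2, 17]
20 vs smaller child 2 at index 8, swap → [-9, 0, -5, 2, 14, 4, -3, 8, 20, 17]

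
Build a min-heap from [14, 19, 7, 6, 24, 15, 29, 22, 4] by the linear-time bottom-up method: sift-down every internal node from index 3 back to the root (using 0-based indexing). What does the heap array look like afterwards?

[4, 6, 7, 14, 24, 15, 29, 22, 19]

sift down from index 3:
  6 vs smaller child 4 at index 8, swap → [14, 19, 7, 4, 24, 15, 29, 22, 6]
sift down from index 2: already satisfies heap property
sift down from index 1:
  19 vs smaller child 4 at index 3, swap → [14, 4, 7, 19, 24, 15, 29, 22, 6]
  19 vs smaller child 6 at index 8, swap → [14, 4, 7, 6, 24, 15, 29, 22, 19]
sift down from index 0:
  14 vs smaller child 4 at index 1, swap → [4, 14, 7, 6, 24, 15, 29, 22, 19]
  14 vs smaller child 6 at index 3, swap → [4, 6, 7, 14, 24, 15, 29, 22, 19]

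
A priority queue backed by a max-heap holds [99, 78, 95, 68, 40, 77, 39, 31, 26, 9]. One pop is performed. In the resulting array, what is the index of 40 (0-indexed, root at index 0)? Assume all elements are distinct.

4

remove root 99; move last element 9 to root → [9, 78, 95, 68, 40, 77, 39, 31, 26]
9 vs larger child 95 at index 2, swap → [95, 78, 9, 68, 40, 77, 39, 31, 26]
9 vs larger child 77 at index 5, swap → [95, 78, 77, 68, 40, 9, 39, 31, 26]
resulting array: [95, 78, 77, 68, 40, 9, 39, 31, 26]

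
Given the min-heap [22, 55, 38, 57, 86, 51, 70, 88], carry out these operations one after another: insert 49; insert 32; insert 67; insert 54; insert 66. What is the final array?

[22, 32, 38, 55, 49, 51, 70, 88, 57, 86, 67, 54, 66]

insert 49:
  append 49 at index 8 → [22, 55, 38, 57, 86, 51, 70, 88, 49]
  49 < parent 57 at index 3, swap → [22, 55, 38, 49, 86, 51, 70, 88, 57]
  49 < parent 55 at index 1, swap → [22, 49, 38, 55, 86, 51, 70, 88, 57]
insert 32:
  append 32 at index 9 → [22, 49, 38, 55, 86, 51, 70, 88, 57, 32]
  32 < parent 86 at index 4, swap → [22, 49, 38, 55, 32, 51, 70, 88, 57, 86]
  32 < parent 49 at index 1, swap → [22, 32, 38, 55, 49, 51, 70, 88, 57, 86]
insert 67:
  append 67 at index 10 → [22, 32, 38, 55, 49, 51, 70, 88, 57, 86, 67] (no swap needed)
insert 54:
  append 54 at index 11 → [22, 32, 38, 55, 49, 51, 70, 88, 57, 86, 67, 54] (no swap needed)
insert 66:
  append 66 at index 12 → [22, 32, 38, 55, 49, 51, 70, 88, 57, 86, 67, 54, 66] (no swap needed)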